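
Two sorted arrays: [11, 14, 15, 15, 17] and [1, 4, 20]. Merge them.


Compare heads, take smaller each step.
Merged: [1, 4, 11, 14, 15, 15, 17, 20]


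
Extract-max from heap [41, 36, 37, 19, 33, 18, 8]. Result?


Max = 41
Replace root with last, heapify down
Resulting heap: [37, 36, 18, 19, 33, 8]


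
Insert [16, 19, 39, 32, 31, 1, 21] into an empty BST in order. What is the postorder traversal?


Root = 16; build tree by BST insertion.
Postorder traversal: [1, 21, 31, 32, 39, 19, 16]


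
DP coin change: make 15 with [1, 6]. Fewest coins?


dp[0]=0; dp[i]=1+min(dp[i-c] for c in coins)
...dp[10]=5, dp[11]=6, dp[12]=2, dp[13]=3, dp[14]=4, dp[15]=5
Minimum coins for 15 = 5


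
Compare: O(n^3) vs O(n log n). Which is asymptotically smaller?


linearithmic grows slower than cubic
O(n log n) is asymptotically smaller; O(n^3) grows faster


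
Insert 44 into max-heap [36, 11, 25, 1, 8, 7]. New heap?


Append 44: [36, 11, 25, 1, 8, 7, 44]
Bubble up: swap idx 6(44) with idx 2(25); swap idx 2(44) with idx 0(36)
Result: [44, 11, 36, 1, 8, 7, 25]


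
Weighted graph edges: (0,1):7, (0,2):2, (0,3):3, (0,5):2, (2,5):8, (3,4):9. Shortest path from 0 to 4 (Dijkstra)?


Dijkstra from 0:
Distances: {0: 0, 1: 7, 2: 2, 3: 3, 4: 12, 5: 2}
Shortest distance to 4 = 12, path = [0, 3, 4]


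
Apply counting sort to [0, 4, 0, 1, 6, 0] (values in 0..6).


Count array: [3, 1, 0, 0, 1, 0, 1]
Reconstruct: [0, 0, 0, 1, 4, 6]


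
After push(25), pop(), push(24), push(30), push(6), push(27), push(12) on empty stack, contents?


push(25) -> [25]
pop() returns 25 -> []
push(24) -> [24]
push(30) -> [24, 30]
push(6) -> [24, 30, 6]
push(27) -> [24, 30, 6, 27]
push(12) -> [24, 30, 6, 27, 12]
Final stack (bottom to top): [24, 30, 6, 27, 12]


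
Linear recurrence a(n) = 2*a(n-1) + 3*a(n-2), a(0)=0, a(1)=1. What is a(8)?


Build bottom-up:
...a(6)=182, a(7)=547, a(8)=2*547+3*182=1640


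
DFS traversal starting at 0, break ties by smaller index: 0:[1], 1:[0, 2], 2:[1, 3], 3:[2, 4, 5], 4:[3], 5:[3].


DFS stack-based: start with [0]
Visit order: [0, 1, 2, 3, 4, 5]


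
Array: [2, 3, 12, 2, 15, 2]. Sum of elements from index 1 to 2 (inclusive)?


Prefix sums: [0, 2, 5, 17, 19, 34, 36]
Sum[1..2] = prefix[3] - prefix[1] = 17 - 2 = 15


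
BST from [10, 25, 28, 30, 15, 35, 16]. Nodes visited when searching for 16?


BST root = 10
Search for 16: compare at each node
Path: [10, 25, 15, 16]


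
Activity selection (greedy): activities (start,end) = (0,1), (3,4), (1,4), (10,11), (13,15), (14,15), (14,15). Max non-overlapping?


Greedy: pick earliest-ending, then skip overlaps.
Selected (4 activities): [(0, 1), (3, 4), (10, 11), (13, 15)]


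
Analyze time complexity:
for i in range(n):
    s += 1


Per nesting level: O(n) = O(n)
Complexity: O(n)


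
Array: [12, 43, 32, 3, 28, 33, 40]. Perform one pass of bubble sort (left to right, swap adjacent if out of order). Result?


After one pass: [12, 32, 3, 28, 33, 40, 43]


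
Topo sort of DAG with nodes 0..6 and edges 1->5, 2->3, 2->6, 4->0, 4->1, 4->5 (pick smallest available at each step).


Kahn's algorithm, process smallest node first
Order: [2, 3, 4, 0, 1, 5, 6]


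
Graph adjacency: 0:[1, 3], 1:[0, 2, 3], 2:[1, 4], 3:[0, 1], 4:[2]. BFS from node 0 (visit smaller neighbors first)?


BFS queue: start with [0]
Visit order: [0, 1, 3, 2, 4]


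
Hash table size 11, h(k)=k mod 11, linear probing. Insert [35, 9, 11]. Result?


Insertions: 35->slot 2; 9->slot 9; 11->slot 0
Table: [11, None, 35, None, None, None, None, None, None, 9, None]


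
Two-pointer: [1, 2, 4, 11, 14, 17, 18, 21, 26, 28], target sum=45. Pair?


Two pointers: lo=0, hi=9
Found pair: (17, 28) summing to 45


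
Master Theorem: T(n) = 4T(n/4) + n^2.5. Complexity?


a=4, b=4, c=2.5. log_4(4)=1 < c=2.5. Case 3: O(n^c) = O(n^2.500)
Complexity: O(n^2.500)


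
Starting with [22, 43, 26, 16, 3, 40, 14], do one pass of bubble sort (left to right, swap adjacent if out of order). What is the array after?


After one pass: [22, 26, 16, 3, 40, 14, 43]


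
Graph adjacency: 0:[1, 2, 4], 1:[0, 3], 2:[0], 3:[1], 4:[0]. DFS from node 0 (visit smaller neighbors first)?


DFS stack-based: start with [0]
Visit order: [0, 1, 3, 2, 4]


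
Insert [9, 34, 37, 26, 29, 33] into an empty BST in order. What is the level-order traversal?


Root = 9; build tree by BST insertion.
Level-Order traversal: [9, 34, 26, 37, 29, 33]


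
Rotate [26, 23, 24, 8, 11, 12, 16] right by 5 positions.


Right rotate by 5: [24, 8, 11, 12, 16, 26, 23]


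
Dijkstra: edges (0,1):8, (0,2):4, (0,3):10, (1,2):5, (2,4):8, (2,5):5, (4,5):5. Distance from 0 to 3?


Dijkstra from 0:
Distances: {0: 0, 1: 8, 2: 4, 3: 10, 4: 12, 5: 9}
Shortest distance to 3 = 10, path = [0, 3]


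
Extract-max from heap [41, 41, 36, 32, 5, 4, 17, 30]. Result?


Max = 41
Replace root with last, heapify down
Resulting heap: [41, 32, 36, 30, 5, 4, 17]


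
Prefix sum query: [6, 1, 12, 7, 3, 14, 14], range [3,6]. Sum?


Prefix sums: [0, 6, 7, 19, 26, 29, 43, 57]
Sum[3..6] = prefix[7] - prefix[3] = 57 - 19 = 38


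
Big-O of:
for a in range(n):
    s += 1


Per nesting level: O(n) = O(n)
Complexity: O(n)


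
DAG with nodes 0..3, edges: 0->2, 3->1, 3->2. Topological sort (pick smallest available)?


Kahn's algorithm, process smallest node first
Order: [0, 3, 1, 2]


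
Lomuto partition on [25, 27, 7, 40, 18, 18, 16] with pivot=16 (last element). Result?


Elements <= 16 go left of pivot.
Result: [7, 16, 25, 40, 18, 18, 27], pivot at index 1


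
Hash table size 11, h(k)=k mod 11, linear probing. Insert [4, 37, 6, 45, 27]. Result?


Insertions: 4->slot 4; 37->slot 5; 6->slot 6; 45->slot 1; 27->slot 7
Table: [None, 45, None, None, 4, 37, 6, 27, None, None, None]


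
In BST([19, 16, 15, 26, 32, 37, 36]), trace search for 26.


BST root = 19
Search for 26: compare at each node
Path: [19, 26]


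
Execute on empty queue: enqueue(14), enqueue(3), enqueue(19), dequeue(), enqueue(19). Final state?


enqueue(14) -> [14]
enqueue(3) -> [14, 3]
enqueue(19) -> [14, 3, 19]
dequeue() returns 14 -> [3, 19]
enqueue(19) -> [3, 19, 19]
Final queue (front to back): [3, 19, 19]


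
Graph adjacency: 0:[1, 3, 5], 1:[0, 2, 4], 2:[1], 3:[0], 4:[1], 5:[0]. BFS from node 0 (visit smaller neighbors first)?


BFS queue: start with [0]
Visit order: [0, 1, 3, 5, 2, 4]


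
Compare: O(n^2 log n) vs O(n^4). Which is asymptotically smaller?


n^2 log n grows slower than quartic
O(n^2 log n) is asymptotically smaller; O(n^4) grows faster


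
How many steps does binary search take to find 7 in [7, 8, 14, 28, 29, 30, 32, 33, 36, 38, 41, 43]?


Search for 7:
[0,11] mid=5 arr[5]=30
[0,4] mid=2 arr[2]=14
[0,1] mid=0 arr[0]=7
Total: 3 comparisons


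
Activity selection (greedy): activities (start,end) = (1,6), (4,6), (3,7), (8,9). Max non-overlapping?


Greedy: pick earliest-ending, then skip overlaps.
Selected (2 activities): [(1, 6), (8, 9)]


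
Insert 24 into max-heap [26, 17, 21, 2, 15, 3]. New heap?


Append 24: [26, 17, 21, 2, 15, 3, 24]
Bubble up: swap idx 6(24) with idx 2(21)
Result: [26, 17, 24, 2, 15, 3, 21]


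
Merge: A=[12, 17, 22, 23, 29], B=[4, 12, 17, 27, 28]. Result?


Compare heads, take smaller each step.
Merged: [4, 12, 12, 17, 17, 22, 23, 27, 28, 29]


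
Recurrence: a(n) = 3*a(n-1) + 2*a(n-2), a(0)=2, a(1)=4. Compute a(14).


Build bottom-up:
...a(12)=5175848, a(13)=18434056, a(14)=3*18434056+2*5175848=65653864


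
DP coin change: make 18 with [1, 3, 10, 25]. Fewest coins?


dp[0]=0; dp[i]=1+min(dp[i-c] for c in coins)
...dp[13]=2, dp[14]=3, dp[15]=4, dp[16]=3, dp[17]=4, dp[18]=5
Minimum coins for 18 = 5


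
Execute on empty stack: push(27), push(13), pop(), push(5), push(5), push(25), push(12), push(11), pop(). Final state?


push(27) -> [27]
push(13) -> [27, 13]
pop() returns 13 -> [27]
push(5) -> [27, 5]
push(5) -> [27, 5, 5]
push(25) -> [27, 5, 5, 25]
push(12) -> [27, 5, 5, 25, 12]
push(11) -> [27, 5, 5, 25, 12, 11]
pop() returns 11 -> [27, 5, 5, 25, 12]
Final stack (bottom to top): [27, 5, 5, 25, 12]


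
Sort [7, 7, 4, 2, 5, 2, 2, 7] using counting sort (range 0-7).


Count array: [0, 0, 3, 0, 1, 1, 0, 3]
Reconstruct: [2, 2, 2, 4, 5, 7, 7, 7]


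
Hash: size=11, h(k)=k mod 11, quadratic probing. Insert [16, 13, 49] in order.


Insertions: 16->slot 5; 13->slot 2; 49->slot 6
Table: [None, None, 13, None, None, 16, 49, None, None, None, None]


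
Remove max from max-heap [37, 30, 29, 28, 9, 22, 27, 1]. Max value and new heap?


Max = 37
Replace root with last, heapify down
Resulting heap: [30, 28, 29, 1, 9, 22, 27]


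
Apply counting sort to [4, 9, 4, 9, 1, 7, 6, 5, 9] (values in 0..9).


Count array: [0, 1, 0, 0, 2, 1, 1, 1, 0, 3]
Reconstruct: [1, 4, 4, 5, 6, 7, 9, 9, 9]


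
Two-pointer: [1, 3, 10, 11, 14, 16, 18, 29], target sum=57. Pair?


Two pointers: lo=0, hi=7
No pair sums to 57


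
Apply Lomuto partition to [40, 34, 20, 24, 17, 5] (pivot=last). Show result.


Elements <= 5 go left of pivot.
Result: [5, 34, 20, 24, 17, 40], pivot at index 0


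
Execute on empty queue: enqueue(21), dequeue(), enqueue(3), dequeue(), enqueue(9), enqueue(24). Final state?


enqueue(21) -> [21]
dequeue() returns 21 -> []
enqueue(3) -> [3]
dequeue() returns 3 -> []
enqueue(9) -> [9]
enqueue(24) -> [9, 24]
Final queue (front to back): [9, 24]


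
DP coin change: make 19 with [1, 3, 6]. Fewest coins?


dp[0]=0; dp[i]=1+min(dp[i-c] for c in coins)
...dp[14]=4, dp[15]=3, dp[16]=4, dp[17]=5, dp[18]=3, dp[19]=4
Minimum coins for 19 = 4


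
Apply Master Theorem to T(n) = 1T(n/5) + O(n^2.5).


a=1, b=5, c=2.5. log_5(1)=0 < c=2.5. Case 3: O(n^c) = O(n^2.500)
Complexity: O(n^2.500)


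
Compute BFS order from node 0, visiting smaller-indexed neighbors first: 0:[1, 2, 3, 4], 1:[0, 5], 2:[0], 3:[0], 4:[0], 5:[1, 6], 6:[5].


BFS queue: start with [0]
Visit order: [0, 1, 2, 3, 4, 5, 6]


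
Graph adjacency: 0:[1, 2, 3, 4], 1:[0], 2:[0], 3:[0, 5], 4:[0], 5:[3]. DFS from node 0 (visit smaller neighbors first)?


DFS stack-based: start with [0]
Visit order: [0, 1, 2, 3, 5, 4]


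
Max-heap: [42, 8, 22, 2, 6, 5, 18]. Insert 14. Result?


Append 14: [42, 8, 22, 2, 6, 5, 18, 14]
Bubble up: swap idx 7(14) with idx 3(2); swap idx 3(14) with idx 1(8)
Result: [42, 14, 22, 8, 6, 5, 18, 2]


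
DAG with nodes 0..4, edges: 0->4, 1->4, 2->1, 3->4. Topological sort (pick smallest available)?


Kahn's algorithm, process smallest node first
Order: [0, 2, 1, 3, 4]


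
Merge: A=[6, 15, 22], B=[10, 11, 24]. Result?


Compare heads, take smaller each step.
Merged: [6, 10, 11, 15, 22, 24]


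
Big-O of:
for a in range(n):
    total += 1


Per nesting level: O(n) = O(n)
Complexity: O(n)


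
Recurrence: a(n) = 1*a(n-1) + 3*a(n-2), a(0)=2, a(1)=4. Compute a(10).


Build bottom-up:
...a(8)=1450, a(9)=3334, a(10)=1*3334+3*1450=7684


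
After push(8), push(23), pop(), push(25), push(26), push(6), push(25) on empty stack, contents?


push(8) -> [8]
push(23) -> [8, 23]
pop() returns 23 -> [8]
push(25) -> [8, 25]
push(26) -> [8, 25, 26]
push(6) -> [8, 25, 26, 6]
push(25) -> [8, 25, 26, 6, 25]
Final stack (bottom to top): [8, 25, 26, 6, 25]


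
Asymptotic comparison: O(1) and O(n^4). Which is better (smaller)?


constant grows slower than quartic
O(1) is asymptotically smaller; O(n^4) grows faster


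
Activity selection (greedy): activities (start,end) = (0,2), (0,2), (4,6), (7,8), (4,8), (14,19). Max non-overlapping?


Greedy: pick earliest-ending, then skip overlaps.
Selected (4 activities): [(0, 2), (4, 6), (7, 8), (14, 19)]


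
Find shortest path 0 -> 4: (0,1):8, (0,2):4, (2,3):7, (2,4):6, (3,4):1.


Dijkstra from 0:
Distances: {0: 0, 1: 8, 2: 4, 3: 11, 4: 10}
Shortest distance to 4 = 10, path = [0, 2, 4]


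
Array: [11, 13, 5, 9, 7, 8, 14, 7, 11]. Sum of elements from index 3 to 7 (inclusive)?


Prefix sums: [0, 11, 24, 29, 38, 45, 53, 67, 74, 85]
Sum[3..7] = prefix[8] - prefix[3] = 74 - 29 = 45


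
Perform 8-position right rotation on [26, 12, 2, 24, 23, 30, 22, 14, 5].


Right rotate by 8: [12, 2, 24, 23, 30, 22, 14, 5, 26]


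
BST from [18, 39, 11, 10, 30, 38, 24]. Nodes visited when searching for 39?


BST root = 18
Search for 39: compare at each node
Path: [18, 39]


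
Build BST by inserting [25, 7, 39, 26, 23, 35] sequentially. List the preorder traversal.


Root = 25; build tree by BST insertion.
Preorder traversal: [25, 7, 23, 39, 26, 35]


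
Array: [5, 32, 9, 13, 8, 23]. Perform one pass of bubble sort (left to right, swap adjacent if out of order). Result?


After one pass: [5, 9, 13, 8, 23, 32]


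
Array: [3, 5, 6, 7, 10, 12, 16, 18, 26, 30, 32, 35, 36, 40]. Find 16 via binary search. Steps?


Search for 16:
[0,13] mid=6 arr[6]=16
Total: 1 comparisons


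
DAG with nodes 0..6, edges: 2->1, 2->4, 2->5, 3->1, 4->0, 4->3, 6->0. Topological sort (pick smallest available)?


Kahn's algorithm, process smallest node first
Order: [2, 4, 3, 1, 5, 6, 0]


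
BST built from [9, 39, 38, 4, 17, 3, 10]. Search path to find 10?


BST root = 9
Search for 10: compare at each node
Path: [9, 39, 38, 17, 10]


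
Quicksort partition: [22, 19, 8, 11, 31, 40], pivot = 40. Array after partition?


Elements <= 40 go left of pivot.
Result: [22, 19, 8, 11, 31, 40], pivot at index 5


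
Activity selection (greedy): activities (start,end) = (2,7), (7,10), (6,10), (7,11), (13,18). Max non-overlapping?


Greedy: pick earliest-ending, then skip overlaps.
Selected (3 activities): [(2, 7), (7, 10), (13, 18)]


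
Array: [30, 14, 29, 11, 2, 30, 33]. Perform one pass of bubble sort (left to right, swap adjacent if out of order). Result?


After one pass: [14, 29, 11, 2, 30, 30, 33]


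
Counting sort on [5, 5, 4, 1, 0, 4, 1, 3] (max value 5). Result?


Count array: [1, 2, 0, 1, 2, 2]
Reconstruct: [0, 1, 1, 3, 4, 4, 5, 5]


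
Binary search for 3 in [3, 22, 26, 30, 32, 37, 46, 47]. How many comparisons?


Search for 3:
[0,7] mid=3 arr[3]=30
[0,2] mid=1 arr[1]=22
[0,0] mid=0 arr[0]=3
Total: 3 comparisons


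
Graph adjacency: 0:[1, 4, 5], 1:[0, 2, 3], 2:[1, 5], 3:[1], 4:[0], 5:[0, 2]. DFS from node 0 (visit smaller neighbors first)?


DFS stack-based: start with [0]
Visit order: [0, 1, 2, 5, 3, 4]


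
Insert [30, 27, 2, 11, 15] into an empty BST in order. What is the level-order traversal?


Root = 30; build tree by BST insertion.
Level-Order traversal: [30, 27, 2, 11, 15]


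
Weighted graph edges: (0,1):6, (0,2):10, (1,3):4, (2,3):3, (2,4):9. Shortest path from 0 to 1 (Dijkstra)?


Dijkstra from 0:
Distances: {0: 0, 1: 6, 2: 10, 3: 10, 4: 19}
Shortest distance to 1 = 6, path = [0, 1]


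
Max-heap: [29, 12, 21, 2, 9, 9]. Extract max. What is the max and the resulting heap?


Max = 29
Replace root with last, heapify down
Resulting heap: [21, 12, 9, 2, 9]


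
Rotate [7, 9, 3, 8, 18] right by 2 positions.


Right rotate by 2: [8, 18, 7, 9, 3]


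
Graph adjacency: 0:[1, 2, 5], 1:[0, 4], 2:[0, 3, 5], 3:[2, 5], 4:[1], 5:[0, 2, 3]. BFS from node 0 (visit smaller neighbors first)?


BFS queue: start with [0]
Visit order: [0, 1, 2, 5, 4, 3]


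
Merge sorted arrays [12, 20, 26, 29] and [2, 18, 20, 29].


Compare heads, take smaller each step.
Merged: [2, 12, 18, 20, 20, 26, 29, 29]


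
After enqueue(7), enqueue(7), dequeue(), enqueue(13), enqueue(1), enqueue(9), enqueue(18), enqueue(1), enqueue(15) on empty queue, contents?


enqueue(7) -> [7]
enqueue(7) -> [7, 7]
dequeue() returns 7 -> [7]
enqueue(13) -> [7, 13]
enqueue(1) -> [7, 13, 1]
enqueue(9) -> [7, 13, 1, 9]
enqueue(18) -> [7, 13, 1, 9, 18]
enqueue(1) -> [7, 13, 1, 9, 18, 1]
enqueue(15) -> [7, 13, 1, 9, 18, 1, 15]
Final queue (front to back): [7, 13, 1, 9, 18, 1, 15]


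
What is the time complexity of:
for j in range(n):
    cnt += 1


Per nesting level: O(n) = O(n)
Complexity: O(n)


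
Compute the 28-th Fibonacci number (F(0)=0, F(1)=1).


F(n)=F(n-1)+F(n-2)
...F(26)=121393, F(27)=196418, F(28)=317811


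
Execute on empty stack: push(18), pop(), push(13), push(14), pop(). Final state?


push(18) -> [18]
pop() returns 18 -> []
push(13) -> [13]
push(14) -> [13, 14]
pop() returns 14 -> [13]
Final stack (bottom to top): [13]


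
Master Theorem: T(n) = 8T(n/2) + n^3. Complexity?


a=8, b=2, c=3. log_2(8)=3 = c=3. Case 2: O(n^c log n) = O(n^3 log n)
Complexity: O(n^3 log n)


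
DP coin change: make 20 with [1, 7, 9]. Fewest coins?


dp[0]=0; dp[i]=1+min(dp[i-c] for c in coins)
...dp[15]=3, dp[16]=2, dp[17]=3, dp[18]=2, dp[19]=3, dp[20]=4
Minimum coins for 20 = 4


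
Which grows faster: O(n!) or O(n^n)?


factorial grows slower than n^n
O(n!) is asymptotically smaller; O(n^n) grows faster


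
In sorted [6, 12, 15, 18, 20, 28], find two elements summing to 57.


Two pointers: lo=0, hi=5
No pair sums to 57


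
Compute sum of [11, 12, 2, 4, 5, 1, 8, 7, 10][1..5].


Prefix sums: [0, 11, 23, 25, 29, 34, 35, 43, 50, 60]
Sum[1..5] = prefix[6] - prefix[1] = 35 - 11 = 24


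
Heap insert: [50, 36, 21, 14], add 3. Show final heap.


Append 3: [50, 36, 21, 14, 3]
Bubble up: no swaps needed
Result: [50, 36, 21, 14, 3]


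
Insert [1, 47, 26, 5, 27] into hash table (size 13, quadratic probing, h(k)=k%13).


Insertions: 1->slot 1; 47->slot 8; 26->slot 0; 5->slot 5; 27->slot 2
Table: [26, 1, 27, None, None, 5, None, None, 47, None, None, None, None]


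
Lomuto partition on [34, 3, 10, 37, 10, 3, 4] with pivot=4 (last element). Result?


Elements <= 4 go left of pivot.
Result: [3, 3, 4, 37, 10, 34, 10], pivot at index 2


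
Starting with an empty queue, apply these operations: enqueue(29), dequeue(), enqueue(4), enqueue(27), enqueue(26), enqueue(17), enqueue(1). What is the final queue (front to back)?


enqueue(29) -> [29]
dequeue() returns 29 -> []
enqueue(4) -> [4]
enqueue(27) -> [4, 27]
enqueue(26) -> [4, 27, 26]
enqueue(17) -> [4, 27, 26, 17]
enqueue(1) -> [4, 27, 26, 17, 1]
Final queue (front to back): [4, 27, 26, 17, 1]


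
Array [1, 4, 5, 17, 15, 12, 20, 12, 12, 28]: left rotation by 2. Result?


Left rotate by 2: [5, 17, 15, 12, 20, 12, 12, 28, 1, 4]


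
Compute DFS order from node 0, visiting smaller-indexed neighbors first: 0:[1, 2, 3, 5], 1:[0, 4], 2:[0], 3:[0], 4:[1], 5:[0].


DFS stack-based: start with [0]
Visit order: [0, 1, 4, 2, 3, 5]


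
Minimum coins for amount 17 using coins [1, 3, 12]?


dp[0]=0; dp[i]=1+min(dp[i-c] for c in coins)
...dp[12]=1, dp[13]=2, dp[14]=3, dp[15]=2, dp[16]=3, dp[17]=4
Minimum coins for 17 = 4


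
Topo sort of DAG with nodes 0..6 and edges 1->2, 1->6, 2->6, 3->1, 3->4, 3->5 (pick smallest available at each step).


Kahn's algorithm, process smallest node first
Order: [0, 3, 1, 2, 4, 5, 6]


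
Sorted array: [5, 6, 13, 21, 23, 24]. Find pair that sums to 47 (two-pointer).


Two pointers: lo=0, hi=5
Found pair: (23, 24) summing to 47


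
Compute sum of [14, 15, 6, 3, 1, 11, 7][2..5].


Prefix sums: [0, 14, 29, 35, 38, 39, 50, 57]
Sum[2..5] = prefix[6] - prefix[2] = 50 - 29 = 21


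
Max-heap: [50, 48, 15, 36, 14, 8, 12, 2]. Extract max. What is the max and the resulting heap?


Max = 50
Replace root with last, heapify down
Resulting heap: [48, 36, 15, 2, 14, 8, 12]


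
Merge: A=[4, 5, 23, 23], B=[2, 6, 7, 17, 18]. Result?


Compare heads, take smaller each step.
Merged: [2, 4, 5, 6, 7, 17, 18, 23, 23]


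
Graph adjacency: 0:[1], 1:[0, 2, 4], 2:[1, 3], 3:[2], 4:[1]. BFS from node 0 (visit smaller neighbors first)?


BFS queue: start with [0]
Visit order: [0, 1, 2, 4, 3]


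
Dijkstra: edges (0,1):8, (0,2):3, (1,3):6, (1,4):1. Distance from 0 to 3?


Dijkstra from 0:
Distances: {0: 0, 1: 8, 2: 3, 3: 14, 4: 9}
Shortest distance to 3 = 14, path = [0, 1, 3]


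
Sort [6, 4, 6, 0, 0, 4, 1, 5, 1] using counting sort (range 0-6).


Count array: [2, 2, 0, 0, 2, 1, 2]
Reconstruct: [0, 0, 1, 1, 4, 4, 5, 6, 6]


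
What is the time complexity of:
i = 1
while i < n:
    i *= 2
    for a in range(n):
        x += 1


Per nesting level: O(log n) * O(n) = O(n log n)
Complexity: O(n log n)


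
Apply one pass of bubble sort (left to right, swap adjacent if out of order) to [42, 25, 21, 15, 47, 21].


After one pass: [25, 21, 15, 42, 21, 47]


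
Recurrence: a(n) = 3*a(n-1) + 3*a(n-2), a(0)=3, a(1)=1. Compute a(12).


Build bottom-up:
...a(10)=451737, a(11)=1712664, a(12)=3*1712664+3*451737=6493203


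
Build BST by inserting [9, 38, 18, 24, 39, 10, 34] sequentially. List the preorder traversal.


Root = 9; build tree by BST insertion.
Preorder traversal: [9, 38, 18, 10, 24, 34, 39]


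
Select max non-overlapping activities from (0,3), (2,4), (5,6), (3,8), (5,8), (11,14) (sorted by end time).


Greedy: pick earliest-ending, then skip overlaps.
Selected (3 activities): [(0, 3), (5, 6), (11, 14)]


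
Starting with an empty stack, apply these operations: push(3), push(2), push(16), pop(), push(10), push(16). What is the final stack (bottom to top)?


push(3) -> [3]
push(2) -> [3, 2]
push(16) -> [3, 2, 16]
pop() returns 16 -> [3, 2]
push(10) -> [3, 2, 10]
push(16) -> [3, 2, 10, 16]
Final stack (bottom to top): [3, 2, 10, 16]


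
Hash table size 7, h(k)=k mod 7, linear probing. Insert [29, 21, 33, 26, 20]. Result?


Insertions: 29->slot 1; 21->slot 0; 33->slot 5; 26->slot 6; 20->slot 2
Table: [21, 29, 20, None, None, 33, 26]


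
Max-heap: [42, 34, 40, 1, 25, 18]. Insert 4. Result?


Append 4: [42, 34, 40, 1, 25, 18, 4]
Bubble up: no swaps needed
Result: [42, 34, 40, 1, 25, 18, 4]


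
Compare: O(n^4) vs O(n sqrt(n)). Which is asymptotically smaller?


n^1.5 grows slower than quartic
O(n sqrt(n)) is asymptotically smaller; O(n^4) grows faster


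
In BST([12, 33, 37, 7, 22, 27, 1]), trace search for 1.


BST root = 12
Search for 1: compare at each node
Path: [12, 7, 1]


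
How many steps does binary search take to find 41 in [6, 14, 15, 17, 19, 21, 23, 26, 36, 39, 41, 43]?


Search for 41:
[0,11] mid=5 arr[5]=21
[6,11] mid=8 arr[8]=36
[9,11] mid=10 arr[10]=41
Total: 3 comparisons


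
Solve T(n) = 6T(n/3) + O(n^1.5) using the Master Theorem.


a=6, b=3, c=1.5. log_3(6)=1.631 > c=1.5. Case 1: O(n^log_b(a)) = O(n^1.631)
Complexity: O(n^1.631)


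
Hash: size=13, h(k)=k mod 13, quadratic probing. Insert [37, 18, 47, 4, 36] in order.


Insertions: 37->slot 11; 18->slot 5; 47->slot 8; 4->slot 4; 36->slot 10
Table: [None, None, None, None, 4, 18, None, None, 47, None, 36, 37, None]


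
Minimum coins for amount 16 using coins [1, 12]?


dp[0]=0; dp[i]=1+min(dp[i-c] for c in coins)
...dp[11]=11, dp[12]=1, dp[13]=2, dp[14]=3, dp[15]=4, dp[16]=5
Minimum coins for 16 = 5


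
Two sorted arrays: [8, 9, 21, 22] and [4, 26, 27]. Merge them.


Compare heads, take smaller each step.
Merged: [4, 8, 9, 21, 22, 26, 27]


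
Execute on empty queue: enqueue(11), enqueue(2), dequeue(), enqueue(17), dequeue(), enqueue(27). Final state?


enqueue(11) -> [11]
enqueue(2) -> [11, 2]
dequeue() returns 11 -> [2]
enqueue(17) -> [2, 17]
dequeue() returns 2 -> [17]
enqueue(27) -> [17, 27]
Final queue (front to back): [17, 27]


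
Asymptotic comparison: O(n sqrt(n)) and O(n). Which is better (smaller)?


linear grows slower than n^1.5
O(n) is asymptotically smaller; O(n sqrt(n)) grows faster


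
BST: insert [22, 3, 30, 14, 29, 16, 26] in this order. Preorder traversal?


Root = 22; build tree by BST insertion.
Preorder traversal: [22, 3, 14, 16, 30, 29, 26]


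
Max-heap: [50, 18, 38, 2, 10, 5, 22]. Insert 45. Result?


Append 45: [50, 18, 38, 2, 10, 5, 22, 45]
Bubble up: swap idx 7(45) with idx 3(2); swap idx 3(45) with idx 1(18)
Result: [50, 45, 38, 18, 10, 5, 22, 2]


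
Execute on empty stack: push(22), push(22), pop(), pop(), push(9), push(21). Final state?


push(22) -> [22]
push(22) -> [22, 22]
pop() returns 22 -> [22]
pop() returns 22 -> []
push(9) -> [9]
push(21) -> [9, 21]
Final stack (bottom to top): [9, 21]


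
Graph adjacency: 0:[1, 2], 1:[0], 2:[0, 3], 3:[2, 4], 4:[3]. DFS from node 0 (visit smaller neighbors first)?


DFS stack-based: start with [0]
Visit order: [0, 1, 2, 3, 4]


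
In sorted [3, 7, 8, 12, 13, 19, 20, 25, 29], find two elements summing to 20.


Two pointers: lo=0, hi=8
Found pair: (7, 13) summing to 20


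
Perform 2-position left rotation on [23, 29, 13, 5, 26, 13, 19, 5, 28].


Left rotate by 2: [13, 5, 26, 13, 19, 5, 28, 23, 29]


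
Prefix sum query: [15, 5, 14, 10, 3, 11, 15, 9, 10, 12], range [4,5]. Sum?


Prefix sums: [0, 15, 20, 34, 44, 47, 58, 73, 82, 92, 104]
Sum[4..5] = prefix[6] - prefix[4] = 58 - 44 = 14


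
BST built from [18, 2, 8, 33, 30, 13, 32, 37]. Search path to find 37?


BST root = 18
Search for 37: compare at each node
Path: [18, 33, 37]


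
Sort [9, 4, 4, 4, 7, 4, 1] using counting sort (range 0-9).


Count array: [0, 1, 0, 0, 4, 0, 0, 1, 0, 1]
Reconstruct: [1, 4, 4, 4, 4, 7, 9]


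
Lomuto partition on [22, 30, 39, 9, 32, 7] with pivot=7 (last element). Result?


Elements <= 7 go left of pivot.
Result: [7, 30, 39, 9, 32, 22], pivot at index 0


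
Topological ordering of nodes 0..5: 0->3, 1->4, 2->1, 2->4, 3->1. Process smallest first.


Kahn's algorithm, process smallest node first
Order: [0, 2, 3, 1, 4, 5]


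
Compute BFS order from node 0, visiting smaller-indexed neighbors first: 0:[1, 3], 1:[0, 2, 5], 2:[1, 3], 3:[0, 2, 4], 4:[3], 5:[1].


BFS queue: start with [0]
Visit order: [0, 1, 3, 2, 5, 4]


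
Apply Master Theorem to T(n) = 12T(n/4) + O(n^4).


a=12, b=4, c=4. log_4(12)=1.792 < c=4. Case 3: O(n^c) = O(n^4)
Complexity: O(n^4)


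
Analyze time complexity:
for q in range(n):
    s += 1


Per nesting level: O(n) = O(n)
Complexity: O(n)


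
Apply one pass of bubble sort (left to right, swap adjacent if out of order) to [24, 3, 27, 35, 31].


After one pass: [3, 24, 27, 31, 35]


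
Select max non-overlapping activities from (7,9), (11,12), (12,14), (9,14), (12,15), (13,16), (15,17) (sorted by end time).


Greedy: pick earliest-ending, then skip overlaps.
Selected (4 activities): [(7, 9), (11, 12), (12, 14), (15, 17)]


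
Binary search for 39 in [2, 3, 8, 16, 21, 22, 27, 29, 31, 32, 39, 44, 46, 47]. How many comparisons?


Search for 39:
[0,13] mid=6 arr[6]=27
[7,13] mid=10 arr[10]=39
Total: 2 comparisons


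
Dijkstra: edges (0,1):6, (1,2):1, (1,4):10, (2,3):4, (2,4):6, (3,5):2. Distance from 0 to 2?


Dijkstra from 0:
Distances: {0: 0, 1: 6, 2: 7, 3: 11, 4: 13, 5: 13}
Shortest distance to 2 = 7, path = [0, 1, 2]


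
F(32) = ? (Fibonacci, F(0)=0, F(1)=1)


F(n)=F(n-1)+F(n-2)
...F(30)=832040, F(31)=1346269, F(32)=2178309


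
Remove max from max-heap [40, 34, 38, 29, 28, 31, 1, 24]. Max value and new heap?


Max = 40
Replace root with last, heapify down
Resulting heap: [38, 34, 31, 29, 28, 24, 1]


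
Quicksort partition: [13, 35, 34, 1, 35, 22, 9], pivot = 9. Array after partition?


Elements <= 9 go left of pivot.
Result: [1, 9, 34, 13, 35, 22, 35], pivot at index 1


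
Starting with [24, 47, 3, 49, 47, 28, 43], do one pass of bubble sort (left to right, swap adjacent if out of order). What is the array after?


After one pass: [24, 3, 47, 47, 28, 43, 49]


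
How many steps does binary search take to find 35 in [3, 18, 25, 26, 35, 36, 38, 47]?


Search for 35:
[0,7] mid=3 arr[3]=26
[4,7] mid=5 arr[5]=36
[4,4] mid=4 arr[4]=35
Total: 3 comparisons


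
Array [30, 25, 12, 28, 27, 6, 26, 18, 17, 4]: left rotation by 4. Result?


Left rotate by 4: [27, 6, 26, 18, 17, 4, 30, 25, 12, 28]


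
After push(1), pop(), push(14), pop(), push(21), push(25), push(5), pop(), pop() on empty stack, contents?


push(1) -> [1]
pop() returns 1 -> []
push(14) -> [14]
pop() returns 14 -> []
push(21) -> [21]
push(25) -> [21, 25]
push(5) -> [21, 25, 5]
pop() returns 5 -> [21, 25]
pop() returns 25 -> [21]
Final stack (bottom to top): [21]


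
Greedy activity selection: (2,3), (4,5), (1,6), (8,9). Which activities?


Greedy: pick earliest-ending, then skip overlaps.
Selected (3 activities): [(2, 3), (4, 5), (8, 9)]


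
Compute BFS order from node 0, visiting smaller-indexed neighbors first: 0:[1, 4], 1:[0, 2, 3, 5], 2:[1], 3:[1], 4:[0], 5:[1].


BFS queue: start with [0]
Visit order: [0, 1, 4, 2, 3, 5]


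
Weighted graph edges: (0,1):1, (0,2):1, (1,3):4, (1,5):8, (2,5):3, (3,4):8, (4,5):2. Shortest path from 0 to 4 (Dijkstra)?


Dijkstra from 0:
Distances: {0: 0, 1: 1, 2: 1, 3: 5, 4: 6, 5: 4}
Shortest distance to 4 = 6, path = [0, 2, 5, 4]


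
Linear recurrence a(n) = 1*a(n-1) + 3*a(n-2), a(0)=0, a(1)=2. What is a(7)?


Build bottom-up:
...a(5)=38, a(6)=80, a(7)=1*80+3*38=194


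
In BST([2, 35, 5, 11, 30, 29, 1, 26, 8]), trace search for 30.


BST root = 2
Search for 30: compare at each node
Path: [2, 35, 5, 11, 30]


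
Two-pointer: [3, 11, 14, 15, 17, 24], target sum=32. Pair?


Two pointers: lo=0, hi=5
Found pair: (15, 17) summing to 32


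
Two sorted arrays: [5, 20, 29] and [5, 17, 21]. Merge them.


Compare heads, take smaller each step.
Merged: [5, 5, 17, 20, 21, 29]


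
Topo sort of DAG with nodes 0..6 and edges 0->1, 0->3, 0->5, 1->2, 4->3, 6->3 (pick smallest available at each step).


Kahn's algorithm, process smallest node first
Order: [0, 1, 2, 4, 5, 6, 3]


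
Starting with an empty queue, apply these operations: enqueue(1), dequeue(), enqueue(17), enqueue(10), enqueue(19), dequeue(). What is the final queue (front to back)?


enqueue(1) -> [1]
dequeue() returns 1 -> []
enqueue(17) -> [17]
enqueue(10) -> [17, 10]
enqueue(19) -> [17, 10, 19]
dequeue() returns 17 -> [10, 19]
Final queue (front to back): [10, 19]


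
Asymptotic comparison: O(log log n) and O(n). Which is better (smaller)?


double-logarithmic grows slower than linear
O(log log n) is asymptotically smaller; O(n) grows faster


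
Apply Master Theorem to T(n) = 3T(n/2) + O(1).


a=3, b=2, c=0. log_2(3)=1.585 > c=0. Case 1: O(n^log_b(a)) = O(n^1.585)
Complexity: O(n^1.585)


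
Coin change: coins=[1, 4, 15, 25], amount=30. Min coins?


dp[0]=0; dp[i]=1+min(dp[i-c] for c in coins)
...dp[25]=1, dp[26]=2, dp[27]=3, dp[28]=4, dp[29]=2, dp[30]=2
Minimum coins for 30 = 2


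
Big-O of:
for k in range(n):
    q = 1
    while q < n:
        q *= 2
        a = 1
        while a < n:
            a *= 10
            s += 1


Per nesting level: O(n) * O(log n) * O(log n) = O(n (log n)^2)
Complexity: O(n (log n)^2)


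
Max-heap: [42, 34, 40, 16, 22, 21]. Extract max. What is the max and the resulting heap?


Max = 42
Replace root with last, heapify down
Resulting heap: [40, 34, 21, 16, 22]


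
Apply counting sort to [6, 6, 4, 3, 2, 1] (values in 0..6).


Count array: [0, 1, 1, 1, 1, 0, 2]
Reconstruct: [1, 2, 3, 4, 6, 6]


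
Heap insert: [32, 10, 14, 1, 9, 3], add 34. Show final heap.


Append 34: [32, 10, 14, 1, 9, 3, 34]
Bubble up: swap idx 6(34) with idx 2(14); swap idx 2(34) with idx 0(32)
Result: [34, 10, 32, 1, 9, 3, 14]


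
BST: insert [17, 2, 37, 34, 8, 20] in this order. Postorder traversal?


Root = 17; build tree by BST insertion.
Postorder traversal: [8, 2, 20, 34, 37, 17]


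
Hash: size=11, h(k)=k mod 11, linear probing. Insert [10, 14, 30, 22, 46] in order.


Insertions: 10->slot 10; 14->slot 3; 30->slot 8; 22->slot 0; 46->slot 2
Table: [22, None, 46, 14, None, None, None, None, 30, None, 10]


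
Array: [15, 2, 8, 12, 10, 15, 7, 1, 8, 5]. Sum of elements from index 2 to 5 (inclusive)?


Prefix sums: [0, 15, 17, 25, 37, 47, 62, 69, 70, 78, 83]
Sum[2..5] = prefix[6] - prefix[2] = 62 - 17 = 45


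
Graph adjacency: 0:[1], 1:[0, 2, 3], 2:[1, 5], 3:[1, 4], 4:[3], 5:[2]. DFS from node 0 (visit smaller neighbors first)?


DFS stack-based: start with [0]
Visit order: [0, 1, 2, 5, 3, 4]


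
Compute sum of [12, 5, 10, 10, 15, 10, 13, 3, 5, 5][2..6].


Prefix sums: [0, 12, 17, 27, 37, 52, 62, 75, 78, 83, 88]
Sum[2..6] = prefix[7] - prefix[2] = 75 - 17 = 58


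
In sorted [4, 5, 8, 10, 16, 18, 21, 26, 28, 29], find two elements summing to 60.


Two pointers: lo=0, hi=9
No pair sums to 60


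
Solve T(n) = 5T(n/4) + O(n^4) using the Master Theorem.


a=5, b=4, c=4. log_4(5)=1.161 < c=4. Case 3: O(n^c) = O(n^4)
Complexity: O(n^4)


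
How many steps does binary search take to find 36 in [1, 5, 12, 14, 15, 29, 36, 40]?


Search for 36:
[0,7] mid=3 arr[3]=14
[4,7] mid=5 arr[5]=29
[6,7] mid=6 arr[6]=36
Total: 3 comparisons


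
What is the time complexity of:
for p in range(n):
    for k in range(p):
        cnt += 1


Per nesting level: O(n) * O(n) [triangular over p] = O(n^2)
Complexity: O(n^2)


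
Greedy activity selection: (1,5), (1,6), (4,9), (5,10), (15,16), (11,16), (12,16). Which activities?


Greedy: pick earliest-ending, then skip overlaps.
Selected (3 activities): [(1, 5), (5, 10), (15, 16)]


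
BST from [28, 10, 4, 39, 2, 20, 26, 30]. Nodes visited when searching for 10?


BST root = 28
Search for 10: compare at each node
Path: [28, 10]


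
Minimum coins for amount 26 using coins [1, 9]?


dp[0]=0; dp[i]=1+min(dp[i-c] for c in coins)
...dp[21]=5, dp[22]=6, dp[23]=7, dp[24]=8, dp[25]=9, dp[26]=10
Minimum coins for 26 = 10


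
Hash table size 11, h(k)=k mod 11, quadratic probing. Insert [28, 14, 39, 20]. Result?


Insertions: 28->slot 6; 14->slot 3; 39->slot 7; 20->slot 9
Table: [None, None, None, 14, None, None, 28, 39, None, 20, None]


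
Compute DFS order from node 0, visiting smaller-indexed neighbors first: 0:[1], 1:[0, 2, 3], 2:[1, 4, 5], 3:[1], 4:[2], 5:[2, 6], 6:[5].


DFS stack-based: start with [0]
Visit order: [0, 1, 2, 4, 5, 6, 3]


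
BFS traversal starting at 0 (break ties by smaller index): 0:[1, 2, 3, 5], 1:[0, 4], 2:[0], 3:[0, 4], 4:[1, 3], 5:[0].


BFS queue: start with [0]
Visit order: [0, 1, 2, 3, 5, 4]


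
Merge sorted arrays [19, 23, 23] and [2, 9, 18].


Compare heads, take smaller each step.
Merged: [2, 9, 18, 19, 23, 23]


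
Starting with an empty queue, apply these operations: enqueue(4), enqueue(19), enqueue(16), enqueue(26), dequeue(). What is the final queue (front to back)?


enqueue(4) -> [4]
enqueue(19) -> [4, 19]
enqueue(16) -> [4, 19, 16]
enqueue(26) -> [4, 19, 16, 26]
dequeue() returns 4 -> [19, 16, 26]
Final queue (front to back): [19, 16, 26]


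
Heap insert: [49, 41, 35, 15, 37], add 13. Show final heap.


Append 13: [49, 41, 35, 15, 37, 13]
Bubble up: no swaps needed
Result: [49, 41, 35, 15, 37, 13]


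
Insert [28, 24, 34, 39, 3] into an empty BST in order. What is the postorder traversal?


Root = 28; build tree by BST insertion.
Postorder traversal: [3, 24, 39, 34, 28]


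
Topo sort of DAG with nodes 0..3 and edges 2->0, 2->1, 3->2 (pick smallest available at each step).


Kahn's algorithm, process smallest node first
Order: [3, 2, 0, 1]


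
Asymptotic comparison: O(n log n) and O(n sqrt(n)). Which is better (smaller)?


linearithmic grows slower than n^1.5
O(n log n) is asymptotically smaller; O(n sqrt(n)) grows faster


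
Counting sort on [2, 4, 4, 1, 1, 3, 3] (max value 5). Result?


Count array: [0, 2, 1, 2, 2, 0]
Reconstruct: [1, 1, 2, 3, 3, 4, 4]


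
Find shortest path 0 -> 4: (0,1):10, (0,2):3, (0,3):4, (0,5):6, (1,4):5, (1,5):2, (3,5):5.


Dijkstra from 0:
Distances: {0: 0, 1: 8, 2: 3, 3: 4, 4: 13, 5: 6}
Shortest distance to 4 = 13, path = [0, 5, 1, 4]


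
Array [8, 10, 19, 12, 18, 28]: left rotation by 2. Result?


Left rotate by 2: [19, 12, 18, 28, 8, 10]


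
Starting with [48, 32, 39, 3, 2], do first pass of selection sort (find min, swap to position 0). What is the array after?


After one pass: [2, 32, 39, 3, 48]


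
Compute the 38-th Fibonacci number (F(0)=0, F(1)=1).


F(n)=F(n-1)+F(n-2)
...F(36)=14930352, F(37)=24157817, F(38)=39088169


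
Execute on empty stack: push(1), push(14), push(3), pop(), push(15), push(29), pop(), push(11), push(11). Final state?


push(1) -> [1]
push(14) -> [1, 14]
push(3) -> [1, 14, 3]
pop() returns 3 -> [1, 14]
push(15) -> [1, 14, 15]
push(29) -> [1, 14, 15, 29]
pop() returns 29 -> [1, 14, 15]
push(11) -> [1, 14, 15, 11]
push(11) -> [1, 14, 15, 11, 11]
Final stack (bottom to top): [1, 14, 15, 11, 11]


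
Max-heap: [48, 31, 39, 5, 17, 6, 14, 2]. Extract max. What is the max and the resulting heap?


Max = 48
Replace root with last, heapify down
Resulting heap: [39, 31, 14, 5, 17, 6, 2]


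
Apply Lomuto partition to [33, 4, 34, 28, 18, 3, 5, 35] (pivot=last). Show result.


Elements <= 35 go left of pivot.
Result: [33, 4, 34, 28, 18, 3, 5, 35], pivot at index 7


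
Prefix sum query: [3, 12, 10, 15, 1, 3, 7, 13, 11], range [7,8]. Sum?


Prefix sums: [0, 3, 15, 25, 40, 41, 44, 51, 64, 75]
Sum[7..8] = prefix[9] - prefix[7] = 75 - 51 = 24


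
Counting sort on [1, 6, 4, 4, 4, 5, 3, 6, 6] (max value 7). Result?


Count array: [0, 1, 0, 1, 3, 1, 3, 0]
Reconstruct: [1, 3, 4, 4, 4, 5, 6, 6, 6]


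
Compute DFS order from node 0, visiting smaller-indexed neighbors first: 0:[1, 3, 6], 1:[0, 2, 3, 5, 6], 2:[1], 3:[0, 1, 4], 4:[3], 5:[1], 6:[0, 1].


DFS stack-based: start with [0]
Visit order: [0, 1, 2, 3, 4, 5, 6]


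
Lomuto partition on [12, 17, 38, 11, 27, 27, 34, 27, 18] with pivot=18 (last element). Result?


Elements <= 18 go left of pivot.
Result: [12, 17, 11, 18, 27, 27, 34, 27, 38], pivot at index 3


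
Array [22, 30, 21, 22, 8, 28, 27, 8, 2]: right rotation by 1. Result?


Right rotate by 1: [2, 22, 30, 21, 22, 8, 28, 27, 8]


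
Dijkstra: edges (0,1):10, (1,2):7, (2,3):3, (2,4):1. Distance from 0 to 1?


Dijkstra from 0:
Distances: {0: 0, 1: 10, 2: 17, 3: 20, 4: 18}
Shortest distance to 1 = 10, path = [0, 1]


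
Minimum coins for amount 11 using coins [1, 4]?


dp[0]=0; dp[i]=1+min(dp[i-c] for c in coins)
...dp[6]=3, dp[7]=4, dp[8]=2, dp[9]=3, dp[10]=4, dp[11]=5
Minimum coins for 11 = 5


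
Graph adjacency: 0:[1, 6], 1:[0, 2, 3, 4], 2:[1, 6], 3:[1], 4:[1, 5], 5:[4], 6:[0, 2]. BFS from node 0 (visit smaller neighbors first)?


BFS queue: start with [0]
Visit order: [0, 1, 6, 2, 3, 4, 5]


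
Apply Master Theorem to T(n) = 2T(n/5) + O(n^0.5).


a=2, b=5, c=0.5. log_5(2)=0.431 < c=0.5. Case 3: O(n^c) = O(sqrt(n))
Complexity: O(sqrt(n))


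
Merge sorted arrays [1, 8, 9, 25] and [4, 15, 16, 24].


Compare heads, take smaller each step.
Merged: [1, 4, 8, 9, 15, 16, 24, 25]


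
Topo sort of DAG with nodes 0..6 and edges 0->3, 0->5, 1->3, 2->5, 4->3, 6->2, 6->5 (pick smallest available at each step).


Kahn's algorithm, process smallest node first
Order: [0, 1, 4, 3, 6, 2, 5]


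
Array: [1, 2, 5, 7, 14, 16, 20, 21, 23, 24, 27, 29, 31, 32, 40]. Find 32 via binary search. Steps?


Search for 32:
[0,14] mid=7 arr[7]=21
[8,14] mid=11 arr[11]=29
[12,14] mid=13 arr[13]=32
Total: 3 comparisons


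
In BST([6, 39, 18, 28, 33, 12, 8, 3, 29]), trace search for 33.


BST root = 6
Search for 33: compare at each node
Path: [6, 39, 18, 28, 33]


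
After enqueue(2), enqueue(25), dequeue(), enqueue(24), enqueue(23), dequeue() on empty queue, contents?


enqueue(2) -> [2]
enqueue(25) -> [2, 25]
dequeue() returns 2 -> [25]
enqueue(24) -> [25, 24]
enqueue(23) -> [25, 24, 23]
dequeue() returns 25 -> [24, 23]
Final queue (front to back): [24, 23]
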